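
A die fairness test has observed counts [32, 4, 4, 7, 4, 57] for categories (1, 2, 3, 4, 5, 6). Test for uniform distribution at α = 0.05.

Expected = 18 each. χ² = Σ(O-E)²/E = 134.778. df = 5, critical value = 11.07. Reject H₀.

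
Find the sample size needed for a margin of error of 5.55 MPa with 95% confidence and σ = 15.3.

n = (z*σ/E)² = (1.96×15.3/5.55)² = 29.2 → n = 30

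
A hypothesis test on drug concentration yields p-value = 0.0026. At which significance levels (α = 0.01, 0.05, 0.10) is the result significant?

p = 0.0026. Significant at: α = 0.01, 0.05, 0.1.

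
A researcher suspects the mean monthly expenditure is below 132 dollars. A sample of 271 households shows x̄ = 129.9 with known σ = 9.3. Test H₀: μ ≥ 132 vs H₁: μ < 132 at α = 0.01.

z = -3.717. Critical value: -2.33. Reject H₀.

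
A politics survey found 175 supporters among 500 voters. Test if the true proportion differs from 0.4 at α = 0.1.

p̂ = 0.35, p₀ = 0.4. z = (p̂ - p₀)/√(p₀(1-p₀)/n) = -2.282. Critical: ±1.645. Reject H₀.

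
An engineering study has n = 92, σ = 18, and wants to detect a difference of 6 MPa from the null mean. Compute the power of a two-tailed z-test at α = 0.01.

SE = σ/√n = 18/√92 = 1.877. Non-centrality λ = d/SE = 6/1.877 = 3.197. Power ≈ Φ(λ - z_{α/2}) = Φ(3.197 - 2.576) = Φ(0.621) = 0.733.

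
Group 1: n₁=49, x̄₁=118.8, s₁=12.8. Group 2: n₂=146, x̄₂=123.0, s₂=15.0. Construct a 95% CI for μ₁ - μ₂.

Difference = -4.2. SE = √(12.8²/49 + 15.0²/146) = 2.21. CI = (-8.53, 0.13)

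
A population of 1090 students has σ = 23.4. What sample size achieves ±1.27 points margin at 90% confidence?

Without FPC: n₀ = (1.645×23.4/1.27)² = 918.663. With FPC: n = n₀N/(n₀+N-1) = 498.8 → n = 499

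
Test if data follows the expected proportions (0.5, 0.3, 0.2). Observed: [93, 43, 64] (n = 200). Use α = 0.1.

Expected: [100.0, 60.0, 40.0]. χ² = 19.707. df = 2, critical = 4.605. Reject H₀.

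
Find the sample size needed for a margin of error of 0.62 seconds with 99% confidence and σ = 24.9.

n = (z*σ/E)² = (2.576×24.9/0.62)² = 10703.04 → n = 10704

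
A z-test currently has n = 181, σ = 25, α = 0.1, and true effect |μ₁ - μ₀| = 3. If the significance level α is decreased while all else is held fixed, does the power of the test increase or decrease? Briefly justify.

Power decreases: a smaller α raises the critical value, so less of the H₁ sampling distribution falls in the rejection region.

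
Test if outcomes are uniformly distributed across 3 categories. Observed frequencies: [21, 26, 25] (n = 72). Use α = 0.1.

Expected = 24 each. χ² = Σ(O-E)²/E = 0.583. df = 2, critical value = 4.605. Fail to reject H₀.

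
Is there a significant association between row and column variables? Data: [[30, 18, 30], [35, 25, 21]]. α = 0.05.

χ² = 3.057. df = 2, critical = 5.991. Fail to reject H₀. No evidence of dependence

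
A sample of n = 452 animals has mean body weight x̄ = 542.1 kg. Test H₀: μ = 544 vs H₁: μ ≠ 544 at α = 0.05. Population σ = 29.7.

z = (x̄ - μ₀)/(σ/√n) = (542.1 - 544)/(29.7/√452) = -1.36. Critical value: ±1.96. Since |-1.36| ≤ 1.96, Fail to reject H₀.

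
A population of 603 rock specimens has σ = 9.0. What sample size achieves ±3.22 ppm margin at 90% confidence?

Without FPC: n₀ = (1.645×9.0/3.22)² = 21.14. With FPC: n = n₀N/(n₀+N-1) = 20.5 → n = 21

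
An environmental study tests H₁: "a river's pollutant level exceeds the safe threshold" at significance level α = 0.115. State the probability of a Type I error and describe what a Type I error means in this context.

P(Type I error) = α = 0.115. A Type I error is rejecting H₀ when H₀ is actually true (false positive) — here, concluding that a river's pollutant level exceeds the safe threshold when in fact this is not the case. Consequence: shutting down a compliant factory unnecessarily.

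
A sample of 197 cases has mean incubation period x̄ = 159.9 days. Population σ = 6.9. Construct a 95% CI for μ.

CI = x̄ ± z*(σ/√n) = 159.9 ± 1.96(6.9/√197) = 159.9 ± 0.96 = (158.94, 160.86)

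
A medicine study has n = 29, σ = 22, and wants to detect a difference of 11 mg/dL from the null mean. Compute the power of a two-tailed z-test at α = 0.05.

SE = σ/√n = 22/√29 = 4.085. Non-centrality λ = d/SE = 11/4.085 = 2.693. Power ≈ Φ(λ - z_{α/2}) = Φ(2.693 - 1.96) = Φ(0.733) = 0.768.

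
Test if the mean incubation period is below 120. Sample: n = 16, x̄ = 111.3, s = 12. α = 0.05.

t = (111.3 - 120)/(12/√16) = -2.9, df = 15. Critical t = -1.753. Reject H₀.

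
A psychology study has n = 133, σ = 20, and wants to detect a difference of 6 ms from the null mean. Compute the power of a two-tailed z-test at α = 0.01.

SE = σ/√n = 20/√133 = 1.734. Non-centrality λ = d/SE = 6/1.734 = 3.46. Power ≈ Φ(λ - z_{α/2}) = Φ(3.46 - 2.576) = Φ(0.884) = 0.812.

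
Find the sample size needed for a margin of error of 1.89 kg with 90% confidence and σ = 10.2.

n = (z*σ/E)² = (1.645×10.2/1.89)² = 78.8 → n = 79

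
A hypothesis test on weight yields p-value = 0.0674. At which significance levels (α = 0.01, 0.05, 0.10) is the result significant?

p = 0.0674. Significant at: α = 0.1.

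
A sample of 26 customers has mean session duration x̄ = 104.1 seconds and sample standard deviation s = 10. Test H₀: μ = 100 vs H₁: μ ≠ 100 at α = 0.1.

t = (x̄ - μ₀)/(s/√n) = (104.1 - 100)/(10/√26) = 2.091. df = 25, critical t = ±1.708. Reject H₀.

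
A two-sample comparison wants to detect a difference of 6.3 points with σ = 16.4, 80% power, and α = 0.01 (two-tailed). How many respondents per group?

n per group = 2(z_α/2 + z_β)²σ²/d² = 2×(2.576 + 0.84)²×16.4²/6.3² = 158.2 → n = 159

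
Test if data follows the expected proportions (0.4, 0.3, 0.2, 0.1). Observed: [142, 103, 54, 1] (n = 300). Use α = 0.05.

Expected: [120.0, 90.0, 60.0, 30.0]. χ² = 34.544. df = 3, critical = 7.815. Reject H₀.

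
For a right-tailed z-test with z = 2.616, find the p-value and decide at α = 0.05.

p = P(Z > 2.616) = 1 - Φ(2.616) ≈ 0.0044. Since p < 0.05, reject H₀ (significant) at α = 0.05.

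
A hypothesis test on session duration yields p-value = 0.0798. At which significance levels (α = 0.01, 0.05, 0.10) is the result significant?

p = 0.0798. Significant at: α = 0.1.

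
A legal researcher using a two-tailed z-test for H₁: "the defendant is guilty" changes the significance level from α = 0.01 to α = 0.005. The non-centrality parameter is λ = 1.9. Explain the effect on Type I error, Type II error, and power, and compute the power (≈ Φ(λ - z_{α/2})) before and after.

Decreasing α from 0.01 to 0.005:
• Type I error rate decreases (α is the Type I rate by definition).
• Critical value moves from z_{α/2} = 2.576 to 2.807, so power = Φ(λ - z_{α/2}) goes from Φ(1.9 - 2.576) = 0.25 to Φ(1.9 - 2.807) = 0.182.
• Type II error rate β = 1 - power therefore increases (0.75 → 0.818).
Appropriate when false positives are costly — here, convicting an innocent person.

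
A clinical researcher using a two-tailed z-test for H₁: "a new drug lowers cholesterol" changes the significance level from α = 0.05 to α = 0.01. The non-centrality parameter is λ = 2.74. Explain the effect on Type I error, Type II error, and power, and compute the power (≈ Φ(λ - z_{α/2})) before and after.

Decreasing α from 0.05 to 0.01:
• Type I error rate decreases (α is the Type I rate by definition).
• Critical value moves from z_{α/2} = 1.96 to 2.576, so power = Φ(λ - z_{α/2}) goes from Φ(2.74 - 1.96) = 0.782 to Φ(2.74 - 2.576) = 0.565.
• Type II error rate β = 1 - power therefore increases (0.218 → 0.435).
Appropriate when false positives are costly — here, approving an ineffective drug — patients take a useless medication and may skip effective alternatives.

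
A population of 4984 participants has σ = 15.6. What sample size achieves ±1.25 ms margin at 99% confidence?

Without FPC: n₀ = (2.576×15.6/1.25)² = 1033.525. With FPC: n = n₀N/(n₀+N-1) = 856.2 → n = 857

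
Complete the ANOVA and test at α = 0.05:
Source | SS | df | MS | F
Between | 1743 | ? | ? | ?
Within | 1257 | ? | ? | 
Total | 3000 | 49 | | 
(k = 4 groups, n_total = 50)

df_between = 3, df_within = 46. MS_between = 581.0, MS_within = 27.33. F = 21.262, F_crit ≈ 2.807. Reject H₀.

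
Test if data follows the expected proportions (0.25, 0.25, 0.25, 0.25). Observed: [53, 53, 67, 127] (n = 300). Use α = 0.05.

Expected: [75.0, 75.0, 75.0, 75.0]. χ² = 49.813. df = 3, critical = 7.815. Reject H₀.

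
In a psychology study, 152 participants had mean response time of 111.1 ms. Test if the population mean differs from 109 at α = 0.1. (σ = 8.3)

z = (x̄ - μ₀)/(σ/√n) = (111.1 - 109)/(8.3/√152) = 3.119. Critical value: ±1.645. Since |3.119| > 1.645, Reject H₀.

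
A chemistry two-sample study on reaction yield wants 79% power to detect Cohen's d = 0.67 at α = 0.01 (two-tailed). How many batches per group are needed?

z_{α/2} = 2.576, z_β = Φ⁻¹(0.79) = 0.806. For medium effect (d = 0.67): n per group = 2(z_{α/2} + z_β)²/d² = 2(2.576 + 0.806)²/0.67² = 51.0 → 51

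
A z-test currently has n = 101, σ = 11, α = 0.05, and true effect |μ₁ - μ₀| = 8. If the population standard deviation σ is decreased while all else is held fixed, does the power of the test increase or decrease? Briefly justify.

Power increases: a smaller σ shrinks the standard error σ/√n, moving the sampling distribution under H₁ further from the critical value.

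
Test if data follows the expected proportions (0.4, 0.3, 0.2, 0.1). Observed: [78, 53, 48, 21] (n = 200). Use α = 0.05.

Expected: [80.0, 60.0, 40.0, 20.0]. χ² = 2.517. df = 3, critical = 7.815. Fail to reject H₀.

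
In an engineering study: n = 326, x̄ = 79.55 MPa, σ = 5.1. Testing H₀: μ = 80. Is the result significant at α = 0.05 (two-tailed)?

z = (79.55 - 80)/(5.1/√326) = -1.593. Since |z| ≤ 1.96, not significant at α = 0.05.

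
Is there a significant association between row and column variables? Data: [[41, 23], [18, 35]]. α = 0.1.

χ² = 10.508. df = 1, critical = 2.706. Reject H₀. Variables are dependent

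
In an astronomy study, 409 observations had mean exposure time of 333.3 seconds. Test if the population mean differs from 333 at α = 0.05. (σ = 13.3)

z = (x̄ - μ₀)/(σ/√n) = (333.3 - 333)/(13.3/√409) = 0.456. Critical value: ±1.96. Since |0.456| ≤ 1.96, Fail to reject H₀.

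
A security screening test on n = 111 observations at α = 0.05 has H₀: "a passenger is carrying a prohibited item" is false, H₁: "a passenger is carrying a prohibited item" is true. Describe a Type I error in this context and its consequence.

Type I error: rejecting H₀ when it is true — concluding that a passenger is carrying a prohibited item when in fact it is not. Consequence: detaining an innocent passenger — delay and inconvenience.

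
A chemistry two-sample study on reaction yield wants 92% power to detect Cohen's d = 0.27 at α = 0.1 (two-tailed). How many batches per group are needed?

z_{α/2} = 1.645, z_β = Φ⁻¹(0.92) = 1.405. For small effect (d = 0.27): n per group = 2(z_{α/2} + z_β)²/d² = 2(1.645 + 1.405)²/0.27² = 255.2 → 256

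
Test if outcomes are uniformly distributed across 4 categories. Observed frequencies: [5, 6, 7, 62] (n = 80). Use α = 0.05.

Expected = 20 each. χ² = Σ(O-E)²/E = 117.7. df = 3, critical value = 7.815. Reject H₀.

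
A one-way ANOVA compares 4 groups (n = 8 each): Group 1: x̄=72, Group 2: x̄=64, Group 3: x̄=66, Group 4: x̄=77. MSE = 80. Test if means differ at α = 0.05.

Grand mean = 69.75. SS_between = 838.0, MS_between = 279.33. F = 3.492, F_crit ≈ 2.947. Reject H₀.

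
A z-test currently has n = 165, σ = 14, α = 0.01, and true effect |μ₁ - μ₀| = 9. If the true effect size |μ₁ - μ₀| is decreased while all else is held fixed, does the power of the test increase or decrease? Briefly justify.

Power decreases: a smaller true effect decreases the non-centrality λ = |μ₁ - μ₀|/(σ/√n).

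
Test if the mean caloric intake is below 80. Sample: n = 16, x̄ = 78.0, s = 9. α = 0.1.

t = (78.0 - 80)/(9/√16) = -0.889, df = 15. Critical t = -1.341. Fail to reject H₀.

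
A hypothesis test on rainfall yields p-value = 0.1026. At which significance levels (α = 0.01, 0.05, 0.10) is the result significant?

p = 0.1026. Not significant at any of the given levels.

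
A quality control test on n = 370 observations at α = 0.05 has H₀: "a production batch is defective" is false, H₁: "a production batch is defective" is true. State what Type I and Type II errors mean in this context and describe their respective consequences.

Type I (false positive): concluding that a production batch is defective when it is not — scrapping a good batch — wasted material and cost for no reason. Type II (false negative): failing to conclude that a production batch is defective when it is — shipping a defective batch — faulty products reach customers. Which is costlier depends on domain priorities and is a judgement call rather than a statistical fact.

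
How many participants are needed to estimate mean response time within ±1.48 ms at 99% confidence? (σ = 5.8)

n = (z*σ/E)² = (2.576×5.8/1.48)² = 101.9 → n = 102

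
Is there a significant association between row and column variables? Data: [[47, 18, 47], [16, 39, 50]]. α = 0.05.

χ² = 22.882. df = 2, critical = 5.991. Reject H₀. Variables are dependent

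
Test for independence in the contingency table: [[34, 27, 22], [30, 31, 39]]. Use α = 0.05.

χ² = 3.716. df = 2, critical = 5.991. Fail to reject H₀. No evidence of dependence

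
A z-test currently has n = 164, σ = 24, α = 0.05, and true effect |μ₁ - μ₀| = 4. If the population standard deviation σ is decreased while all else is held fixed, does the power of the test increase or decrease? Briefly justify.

Power increases: a smaller σ shrinks the standard error σ/√n, moving the sampling distribution under H₁ further from the critical value.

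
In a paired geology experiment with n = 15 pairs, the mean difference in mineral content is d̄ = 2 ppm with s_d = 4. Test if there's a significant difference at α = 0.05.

t = d̄/(s_d/√n) = 2/(4/√15) = 1.936. df = 14, critical t = ±2.145. Fail to reject H₀.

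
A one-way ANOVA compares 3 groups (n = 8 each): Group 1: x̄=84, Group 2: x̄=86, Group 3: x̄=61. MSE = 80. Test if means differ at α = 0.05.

Grand mean = 77.0. SS_between = 3088.0, MS_between = 1544.0. F = 19.3, F_crit ≈ 3.467. Reject H₀.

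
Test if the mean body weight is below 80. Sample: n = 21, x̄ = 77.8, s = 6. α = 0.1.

t = (77.8 - 80)/(6/√21) = -1.68, df = 20. Critical t = -1.325. Reject H₀.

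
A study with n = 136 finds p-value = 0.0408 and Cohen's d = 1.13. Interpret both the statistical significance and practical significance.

Statistically significant (p = 0.0408 < 0.05). Cohen's d = 1.13 indicates a large effect size. Both statistical and practical significance should be considered.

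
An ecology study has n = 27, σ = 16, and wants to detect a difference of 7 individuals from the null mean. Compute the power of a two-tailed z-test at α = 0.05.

SE = σ/√n = 16/√27 = 3.079. Non-centrality λ = d/SE = 7/3.079 = 2.273. Power ≈ Φ(λ - z_{α/2}) = Φ(2.273 - 1.96) = Φ(0.313) = 0.623.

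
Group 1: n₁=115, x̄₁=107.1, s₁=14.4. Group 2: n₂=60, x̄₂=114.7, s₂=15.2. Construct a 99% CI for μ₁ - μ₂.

Difference = -7.6. SE = √(14.4²/115 + 15.2²/60) = 2.378. CI = (-13.73, -1.47)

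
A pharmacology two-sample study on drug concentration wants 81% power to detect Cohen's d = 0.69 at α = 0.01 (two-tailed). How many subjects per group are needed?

z_{α/2} = 2.576, z_β = Φ⁻¹(0.81) = 0.878. For medium effect (d = 0.69): n per group = 2(z_{α/2} + z_β)²/d² = 2(2.576 + 0.878)²/0.69² = 50.1 → 51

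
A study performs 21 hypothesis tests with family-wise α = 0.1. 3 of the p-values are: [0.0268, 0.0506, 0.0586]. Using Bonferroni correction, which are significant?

Bonferroni α = 0.1/21 = 0.00476. None of the given p-values are significant.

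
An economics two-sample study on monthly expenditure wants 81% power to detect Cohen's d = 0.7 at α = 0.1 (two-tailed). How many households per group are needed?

z_{α/2} = 1.645, z_β = Φ⁻¹(0.81) = 0.878. For medium effect (d = 0.7): n per group = 2(z_{α/2} + z_β)²/d² = 2(1.645 + 0.878)²/0.7² = 26.0 → 26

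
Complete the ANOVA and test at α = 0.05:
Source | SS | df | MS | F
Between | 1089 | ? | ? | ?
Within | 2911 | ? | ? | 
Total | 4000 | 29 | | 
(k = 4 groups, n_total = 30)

df_between = 3, df_within = 26. MS_between = 363.0, MS_within = 111.96. F = 3.242, F_crit ≈ 2.975. Reject H₀.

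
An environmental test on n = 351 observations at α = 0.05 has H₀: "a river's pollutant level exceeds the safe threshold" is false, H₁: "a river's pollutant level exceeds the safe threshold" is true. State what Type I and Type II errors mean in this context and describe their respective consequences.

Type I (false positive): concluding that a river's pollutant level exceeds the safe threshold when it is not — shutting down a compliant factory unnecessarily. Type II (false negative): failing to conclude that a river's pollutant level exceeds the safe threshold when it is — allowing unsafe pollution to continue. Which is costlier depends on domain priorities and is a judgement call rather than a statistical fact.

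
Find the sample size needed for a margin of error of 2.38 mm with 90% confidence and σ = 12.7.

n = (z*σ/E)² = (1.645×12.7/2.38)² = 77.1 → n = 78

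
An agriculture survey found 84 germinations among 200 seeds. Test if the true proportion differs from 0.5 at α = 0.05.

p̂ = 0.42, p₀ = 0.5. z = (p̂ - p₀)/√(p₀(1-p₀)/n) = -2.263. Critical: ±1.96. Reject H₀.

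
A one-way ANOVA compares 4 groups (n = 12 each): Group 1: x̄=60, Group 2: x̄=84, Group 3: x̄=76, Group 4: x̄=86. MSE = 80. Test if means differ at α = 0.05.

Grand mean = 76.5. SS_between = 5028.0, MS_between = 1676.0. F = 20.95, F_crit ≈ 2.816. Reject H₀.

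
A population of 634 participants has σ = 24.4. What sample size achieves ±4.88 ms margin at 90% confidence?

Without FPC: n₀ = (1.645×24.4/4.88)² = 67.651. With FPC: n = n₀N/(n₀+N-1) = 61.2 → n = 62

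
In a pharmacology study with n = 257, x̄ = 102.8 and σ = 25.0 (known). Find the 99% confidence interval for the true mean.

CI = x̄ ± z*(σ/√n) = 102.8 ± 2.576(25.0/√257) = 102.8 ± 4.02 = (98.78, 106.82)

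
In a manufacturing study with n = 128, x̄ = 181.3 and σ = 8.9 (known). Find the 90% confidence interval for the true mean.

CI = x̄ ± z*(σ/√n) = 181.3 ± 1.645(8.9/√128) = 181.3 ± 1.29 = (180.01, 182.59)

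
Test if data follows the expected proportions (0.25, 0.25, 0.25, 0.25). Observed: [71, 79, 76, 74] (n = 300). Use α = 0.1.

Expected: [75.0, 75.0, 75.0, 75.0]. χ² = 0.453. df = 3, critical = 6.251. Fail to reject H₀.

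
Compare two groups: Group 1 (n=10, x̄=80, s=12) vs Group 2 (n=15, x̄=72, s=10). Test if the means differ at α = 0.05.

Pooled sp = 10.83. t = 1.81, df = 23. Critical t = ±2.069. Fail to reject H₀.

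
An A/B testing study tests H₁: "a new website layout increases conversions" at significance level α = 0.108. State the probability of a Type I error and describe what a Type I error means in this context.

P(Type I error) = α = 0.108. A Type I error is rejecting H₀ when H₀ is actually true (false positive) — here, concluding that a new website layout increases conversions when in fact this is not the case. Consequence: rolling out a layout that doesn't actually help — wasted engineering effort.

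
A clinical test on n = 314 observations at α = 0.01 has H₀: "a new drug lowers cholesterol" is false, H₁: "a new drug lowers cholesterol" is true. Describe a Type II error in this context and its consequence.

Type II error: failing to reject H₀ when it is false — concluding that a new drug lowers cholesterol is not supported when in fact it is. Consequence: shelving an effective drug — patients miss out on a treatment that would have helped.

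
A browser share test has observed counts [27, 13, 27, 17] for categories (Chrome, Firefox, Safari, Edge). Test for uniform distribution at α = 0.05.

Expected = 21 each. χ² = Σ(O-E)²/E = 7.238. df = 3, critical value = 7.815. Fail to reject H₀.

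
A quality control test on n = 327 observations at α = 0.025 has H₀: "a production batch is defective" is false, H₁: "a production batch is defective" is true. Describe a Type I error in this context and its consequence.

Type I error: rejecting H₀ when it is true — concluding that a production batch is defective when in fact it is not. Consequence: scrapping a good batch — wasted material and cost for no reason.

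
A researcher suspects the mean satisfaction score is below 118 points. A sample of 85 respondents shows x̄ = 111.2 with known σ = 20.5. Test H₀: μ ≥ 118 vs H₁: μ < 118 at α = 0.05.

z = -3.058. Critical value: -1.645. Reject H₀.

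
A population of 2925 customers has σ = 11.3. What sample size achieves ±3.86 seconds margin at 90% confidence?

Without FPC: n₀ = (1.645×11.3/3.86)² = 23.191. With FPC: n = n₀N/(n₀+N-1) = 23.02 → n = 24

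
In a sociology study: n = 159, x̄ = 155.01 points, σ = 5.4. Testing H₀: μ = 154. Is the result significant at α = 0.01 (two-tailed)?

z = (155.01 - 154)/(5.4/√159) = 2.358. Since |z| ≤ 2.576, not significant at α = 0.01.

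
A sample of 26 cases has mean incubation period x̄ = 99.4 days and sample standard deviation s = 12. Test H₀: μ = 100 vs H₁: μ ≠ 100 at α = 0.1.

t = (x̄ - μ₀)/(s/√n) = (99.4 - 100)/(12/√26) = -0.255. df = 25, critical t = ±1.708. Fail to reject H₀.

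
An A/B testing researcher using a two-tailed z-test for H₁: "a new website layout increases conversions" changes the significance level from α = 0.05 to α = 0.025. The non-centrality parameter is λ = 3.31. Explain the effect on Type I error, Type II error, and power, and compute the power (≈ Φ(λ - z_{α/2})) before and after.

Decreasing α from 0.05 to 0.025:
• Type I error rate decreases (α is the Type I rate by definition).
• Critical value moves from z_{α/2} = 1.96 to 2.241, so power = Φ(λ - z_{α/2}) goes from Φ(3.31 - 1.96) = 0.911 to Φ(3.31 - 2.241) = 0.857.
• Type II error rate β = 1 - power therefore increases (0.089 → 0.143).
Appropriate when false positives are costly — here, rolling out a layout that doesn't actually help — wasted engineering effort.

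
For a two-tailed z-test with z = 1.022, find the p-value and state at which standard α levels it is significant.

p = 2·P(Z > |1.022|) = 2·(1 - Φ(1.022)) ≈ 0.3068. Not significant at any standard level.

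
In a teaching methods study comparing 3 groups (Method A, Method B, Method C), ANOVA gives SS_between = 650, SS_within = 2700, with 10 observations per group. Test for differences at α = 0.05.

df_between = 2, df_within = 27. F = MS_between/MS_within = 325.0/100.0 = 3.25. F_crit ≈ 3.354. Fail to reject H₀.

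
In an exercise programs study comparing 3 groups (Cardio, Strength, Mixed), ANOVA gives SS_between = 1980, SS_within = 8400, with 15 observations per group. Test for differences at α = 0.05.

df_between = 2, df_within = 42. F = MS_between/MS_within = 990.0/200.0 = 4.95. F_crit ≈ 3.22. Reject H₀. At least one mean differs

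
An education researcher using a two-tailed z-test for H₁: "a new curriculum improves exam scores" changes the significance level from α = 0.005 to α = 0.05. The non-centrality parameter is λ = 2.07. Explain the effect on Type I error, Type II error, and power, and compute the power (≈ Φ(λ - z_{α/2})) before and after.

Increasing α from 0.005 to 0.05:
• Type I error rate increases (α is the Type I rate by definition).
• Critical value moves from z_{α/2} = 2.807 to 1.96, so power = Φ(λ - z_{α/2}) goes from Φ(2.07 - 2.807) = 0.231 to Φ(2.07 - 1.96) = 0.544.
• Type II error rate β = 1 - power therefore decreases (0.769 → 0.456).
Appropriate when false negatives are costly — here, keeping the old curriculum when the new one would have helped students.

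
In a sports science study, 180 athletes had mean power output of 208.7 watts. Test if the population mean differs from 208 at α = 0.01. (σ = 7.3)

z = (x̄ - μ₀)/(σ/√n) = (208.7 - 208)/(7.3/√180) = 1.287. Critical value: ±2.576. Since |1.287| ≤ 2.576, Fail to reject H₀.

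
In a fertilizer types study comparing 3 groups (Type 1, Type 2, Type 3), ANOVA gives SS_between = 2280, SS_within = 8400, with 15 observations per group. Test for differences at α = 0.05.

df_between = 2, df_within = 42. F = MS_between/MS_within = 1140.0/200.0 = 5.7. F_crit ≈ 3.22. Reject H₀. At least one mean differs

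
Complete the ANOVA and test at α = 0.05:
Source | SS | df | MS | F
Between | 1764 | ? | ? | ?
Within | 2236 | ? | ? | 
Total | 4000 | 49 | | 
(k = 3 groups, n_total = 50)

df_between = 2, df_within = 47. MS_between = 882.0, MS_within = 47.57. F = 18.539, F_crit ≈ 3.195. Reject H₀.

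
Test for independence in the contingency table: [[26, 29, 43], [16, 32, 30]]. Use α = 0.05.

χ² = 2.604. df = 2, critical = 5.991. Fail to reject H₀. No evidence of dependence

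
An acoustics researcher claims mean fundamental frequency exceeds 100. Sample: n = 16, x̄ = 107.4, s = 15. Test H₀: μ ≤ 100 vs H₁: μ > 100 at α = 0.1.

t = (107.4 - 100)/(15/√16) = 1.973, df = 15. Critical t = 1.341. Reject H₀.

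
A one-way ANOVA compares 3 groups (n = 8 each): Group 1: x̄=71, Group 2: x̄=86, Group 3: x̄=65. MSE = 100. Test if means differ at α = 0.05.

Grand mean = 74.0. SS_between = 1872.0, MS_between = 936.0. F = 9.36, F_crit ≈ 3.467. Reject H₀.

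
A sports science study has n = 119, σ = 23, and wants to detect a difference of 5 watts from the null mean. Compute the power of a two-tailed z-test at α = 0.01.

SE = σ/√n = 23/√119 = 2.108. Non-centrality λ = d/SE = 5/2.108 = 2.371. Power ≈ Φ(λ - z_{α/2}) = Φ(2.371 - 2.576) = Φ(-0.205) = 0.419.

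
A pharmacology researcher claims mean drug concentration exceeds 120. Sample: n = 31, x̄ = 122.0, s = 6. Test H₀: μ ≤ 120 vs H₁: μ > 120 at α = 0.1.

t = (122.0 - 120)/(6/√31) = 1.856, df = 30. Critical t = 1.31. Reject H₀.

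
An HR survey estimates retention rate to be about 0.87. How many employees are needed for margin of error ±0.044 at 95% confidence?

n = z²p(1-p)/E² = 1.96²×0.87×0.13/0.044² = 224.4 → n = 225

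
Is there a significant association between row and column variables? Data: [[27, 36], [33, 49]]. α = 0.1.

χ² = 0.1. df = 1, critical = 2.706. Fail to reject H₀. No evidence of dependence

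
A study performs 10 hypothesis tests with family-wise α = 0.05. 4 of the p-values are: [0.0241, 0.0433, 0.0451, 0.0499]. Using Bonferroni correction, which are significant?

Bonferroni α = 0.05/10 = 0.005. None of the given p-values are significant.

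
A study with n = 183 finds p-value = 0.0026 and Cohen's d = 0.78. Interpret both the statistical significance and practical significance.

Statistically significant (p = 0.0026 < 0.05). Cohen's d = 0.78 indicates a medium effect size. Both statistical and practical significance should be considered.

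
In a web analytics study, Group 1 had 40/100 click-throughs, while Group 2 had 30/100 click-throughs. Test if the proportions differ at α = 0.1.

p̂₁ = 0.4, p̂₂ = 0.3, pooled p̂ = 0.35. z = 1.482. Critical: ±1.645. Fail to reject H₀.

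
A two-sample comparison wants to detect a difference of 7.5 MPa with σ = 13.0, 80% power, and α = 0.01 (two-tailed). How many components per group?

n per group = 2(z_α/2 + z_β)²σ²/d² = 2×(2.576 + 0.84)²×13.0²/7.5² = 70.1 → n = 71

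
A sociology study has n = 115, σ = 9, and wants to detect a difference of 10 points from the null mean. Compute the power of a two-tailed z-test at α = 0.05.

SE = σ/√n = 9/√115 = 0.839. Non-centrality λ = d/SE = 10/0.839 = 11.915. Power ≈ Φ(λ - z_{α/2}) = Φ(11.915 - 1.96) = Φ(9.955) = 1.0.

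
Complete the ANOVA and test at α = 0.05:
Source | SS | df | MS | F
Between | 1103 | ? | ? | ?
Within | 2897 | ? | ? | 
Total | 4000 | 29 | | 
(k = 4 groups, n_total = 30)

df_between = 3, df_within = 26. MS_between = 367.67, MS_within = 111.42. F = 3.3, F_crit ≈ 2.975. Reject H₀.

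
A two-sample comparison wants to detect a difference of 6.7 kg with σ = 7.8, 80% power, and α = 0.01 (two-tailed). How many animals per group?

n per group = 2(z_α/2 + z_β)²σ²/d² = 2×(2.576 + 0.84)²×7.8²/6.7² = 31.6 → n = 32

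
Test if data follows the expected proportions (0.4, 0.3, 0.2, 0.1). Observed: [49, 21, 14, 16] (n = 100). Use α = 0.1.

Expected: [40.0, 30.0, 20.0, 10.0]. χ² = 10.125. df = 3, critical = 6.251. Reject H₀.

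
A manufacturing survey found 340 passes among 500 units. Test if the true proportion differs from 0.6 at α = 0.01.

p̂ = 0.68, p₀ = 0.6. z = (p̂ - p₀)/√(p₀(1-p₀)/n) = 3.651. Critical: ±2.576. Reject H₀.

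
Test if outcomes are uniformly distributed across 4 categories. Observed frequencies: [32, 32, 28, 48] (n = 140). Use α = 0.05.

Expected = 35 each. χ² = Σ(O-E)²/E = 6.743. df = 3, critical value = 7.815. Fail to reject H₀.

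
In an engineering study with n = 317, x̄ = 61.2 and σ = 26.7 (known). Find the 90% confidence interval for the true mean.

CI = x̄ ± z*(σ/√n) = 61.2 ± 1.645(26.7/√317) = 61.2 ± 2.47 = (58.73, 63.67)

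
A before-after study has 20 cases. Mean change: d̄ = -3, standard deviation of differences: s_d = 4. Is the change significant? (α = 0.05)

t = d̄/(s_d/√n) = -3/(4/√20) = -3.354. df = 19, critical t = ±2.093. Reject H₀.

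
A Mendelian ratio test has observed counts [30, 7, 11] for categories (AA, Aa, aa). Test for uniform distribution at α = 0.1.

Expected = 16 each. χ² = Σ(O-E)²/E = 18.875. df = 2, critical value = 4.605. Reject H₀.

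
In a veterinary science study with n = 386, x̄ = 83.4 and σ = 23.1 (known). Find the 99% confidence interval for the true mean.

CI = x̄ ± z*(σ/√n) = 83.4 ± 2.576(23.1/√386) = 83.4 ± 3.03 = (80.37, 86.43)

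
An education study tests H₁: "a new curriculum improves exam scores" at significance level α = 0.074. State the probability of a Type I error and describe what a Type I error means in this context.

P(Type I error) = α = 0.074. A Type I error is rejecting H₀ when H₀ is actually true (false positive) — here, concluding that a new curriculum improves exam scores when in fact this is not the case. Consequence: adopting a curriculum that gives no real benefit — disruption for nothing.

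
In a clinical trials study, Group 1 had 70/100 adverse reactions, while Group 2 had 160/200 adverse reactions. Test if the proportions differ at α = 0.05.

p̂₁ = 0.7, p̂₂ = 0.8, pooled p̂ = 0.767. z = -1.93. Critical: ±1.96. Fail to reject H₀.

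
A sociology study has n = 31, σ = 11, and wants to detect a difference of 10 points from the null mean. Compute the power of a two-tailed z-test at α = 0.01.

SE = σ/√n = 11/√31 = 1.976. Non-centrality λ = d/SE = 10/1.976 = 5.062. Power ≈ Φ(λ - z_{α/2}) = Φ(5.062 - 2.576) = Φ(2.486) = 0.994.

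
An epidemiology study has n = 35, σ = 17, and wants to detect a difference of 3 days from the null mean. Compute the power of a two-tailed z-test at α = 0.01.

SE = σ/√n = 17/√35 = 2.874. Non-centrality λ = d/SE = 3/2.874 = 1.044. Power ≈ Φ(λ - z_{α/2}) = Φ(1.044 - 2.576) = Φ(-1.532) = 0.063.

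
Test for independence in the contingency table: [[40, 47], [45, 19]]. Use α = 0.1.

χ² = 8.876. df = 1, critical = 2.706. Reject H₀. Variables are dependent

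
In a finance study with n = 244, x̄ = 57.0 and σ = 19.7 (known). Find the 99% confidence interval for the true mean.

CI = x̄ ± z*(σ/√n) = 57.0 ± 2.576(19.7/√244) = 57.0 ± 3.25 = (53.75, 60.25)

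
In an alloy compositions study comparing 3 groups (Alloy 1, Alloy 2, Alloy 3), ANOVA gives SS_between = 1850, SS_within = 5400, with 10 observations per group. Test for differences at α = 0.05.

df_between = 2, df_within = 27. F = MS_between/MS_within = 925.0/200.0 = 4.625. F_crit ≈ 3.354. Reject H₀. At least one mean differs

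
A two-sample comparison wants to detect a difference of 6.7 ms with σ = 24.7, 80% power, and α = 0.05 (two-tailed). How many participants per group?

n per group = 2(z_α/2 + z_β)²σ²/d² = 2×(1.96 + 0.84)²×24.7²/6.7² = 213.1 → n = 214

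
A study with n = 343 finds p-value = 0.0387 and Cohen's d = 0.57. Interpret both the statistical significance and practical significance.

Statistically significant (p = 0.0387 < 0.05). Cohen's d = 0.57 indicates a medium effect size. Both statistical and practical significance should be considered.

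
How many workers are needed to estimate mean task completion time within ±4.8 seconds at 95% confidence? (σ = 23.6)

n = (z*σ/E)² = (1.96×23.6/4.8)² = 92.9 → n = 93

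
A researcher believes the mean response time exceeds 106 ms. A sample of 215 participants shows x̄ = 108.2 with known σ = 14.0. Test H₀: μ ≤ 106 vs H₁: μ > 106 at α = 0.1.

z = 2.304. Critical value: 1.28. Reject H₀.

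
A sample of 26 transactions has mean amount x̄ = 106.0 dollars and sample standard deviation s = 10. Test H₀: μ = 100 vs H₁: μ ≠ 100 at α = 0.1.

t = (x̄ - μ₀)/(s/√n) = (106.0 - 100)/(10/√26) = 3.059. df = 25, critical t = ±1.708. Reject H₀.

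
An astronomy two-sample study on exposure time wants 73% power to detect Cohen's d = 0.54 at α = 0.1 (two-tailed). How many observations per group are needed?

z_{α/2} = 1.645, z_β = Φ⁻¹(0.73) = 0.613. For medium effect (d = 0.54): n per group = 2(z_{α/2} + z_β)²/d² = 2(1.645 + 0.613)²/0.54² = 35.0 → 35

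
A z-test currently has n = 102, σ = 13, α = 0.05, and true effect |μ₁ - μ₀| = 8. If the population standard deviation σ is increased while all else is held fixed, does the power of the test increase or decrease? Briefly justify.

Power decreases: a larger σ inflates the standard error σ/√n, pulling the sampling distribution under H₁ back toward the critical value.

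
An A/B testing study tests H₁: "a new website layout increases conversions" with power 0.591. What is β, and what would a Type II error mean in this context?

β = 1 - power = 1 - 0.591 = 0.409. A Type II error is failing to reject H₀ when H₀ is false (false negative) — here, failing to conclude that a new website layout increases conversions when in fact it is true. Consequence: discarding a layout that would have improved conversions — lost revenue.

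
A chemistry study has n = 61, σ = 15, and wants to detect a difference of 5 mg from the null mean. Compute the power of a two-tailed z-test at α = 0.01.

SE = σ/√n = 15/√61 = 1.921. Non-centrality λ = d/SE = 5/1.921 = 2.603. Power ≈ Φ(λ - z_{α/2}) = Φ(2.603 - 2.576) = Φ(0.027) = 0.511.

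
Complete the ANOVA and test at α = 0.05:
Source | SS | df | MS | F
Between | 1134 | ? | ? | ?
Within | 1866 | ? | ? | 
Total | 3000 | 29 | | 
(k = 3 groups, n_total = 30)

df_between = 2, df_within = 27. MS_between = 567.0, MS_within = 69.11. F = 8.204, F_crit ≈ 3.354. Reject H₀.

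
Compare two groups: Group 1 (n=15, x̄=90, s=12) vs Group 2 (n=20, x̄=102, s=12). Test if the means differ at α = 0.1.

Pooled sp = 12.0. t = -2.928, df = 33. Critical t = ±1.692. Reject H₀.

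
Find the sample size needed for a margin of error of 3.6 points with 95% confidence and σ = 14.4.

n = (z*σ/E)² = (1.96×14.4/3.6)² = 61.5 → n = 62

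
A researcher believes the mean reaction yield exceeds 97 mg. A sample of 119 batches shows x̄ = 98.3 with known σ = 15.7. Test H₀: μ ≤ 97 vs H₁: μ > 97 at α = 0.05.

z = 0.903. Critical value: 1.645. Fail to reject H₀.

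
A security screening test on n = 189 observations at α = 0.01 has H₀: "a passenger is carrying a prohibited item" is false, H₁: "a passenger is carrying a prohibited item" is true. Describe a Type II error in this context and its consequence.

Type II error: failing to reject H₀ when it is false — concluding that a passenger is carrying a prohibited item is not supported when in fact it is. Consequence: letting a prohibited item through — security breach.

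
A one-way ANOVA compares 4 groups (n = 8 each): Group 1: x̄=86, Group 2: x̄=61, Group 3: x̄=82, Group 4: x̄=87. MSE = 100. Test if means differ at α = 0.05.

Grand mean = 79.0. SS_between = 3568.0, MS_between = 1189.33. F = 11.893, F_crit ≈ 2.947. Reject H₀.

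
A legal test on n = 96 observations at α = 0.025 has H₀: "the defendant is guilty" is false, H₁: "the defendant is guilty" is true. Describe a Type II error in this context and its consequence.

Type II error: failing to reject H₀ when it is false — concluding that the defendant is guilty is not supported when in fact it is. Consequence: acquitting a guilty person.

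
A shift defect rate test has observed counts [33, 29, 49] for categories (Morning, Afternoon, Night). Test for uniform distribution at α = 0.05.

Expected = 37 each. χ² = Σ(O-E)²/E = 6.054. df = 2, critical value = 5.991. Reject H₀.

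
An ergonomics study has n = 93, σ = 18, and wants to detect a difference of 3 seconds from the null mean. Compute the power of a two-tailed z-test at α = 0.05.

SE = σ/√n = 18/√93 = 1.867. Non-centrality λ = d/SE = 3/1.867 = 1.607. Power ≈ Φ(λ - z_{α/2}) = Φ(1.607 - 1.96) = Φ(-0.353) = 0.362.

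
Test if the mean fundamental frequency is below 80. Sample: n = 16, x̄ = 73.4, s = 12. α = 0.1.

t = (73.4 - 80)/(12/√16) = -2.2, df = 15. Critical t = -1.341. Reject H₀.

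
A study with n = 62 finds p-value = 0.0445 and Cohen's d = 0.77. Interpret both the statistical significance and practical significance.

Statistically significant (p = 0.0445 < 0.05). Cohen's d = 0.77 indicates a medium effect size. Both statistical and practical significance should be considered.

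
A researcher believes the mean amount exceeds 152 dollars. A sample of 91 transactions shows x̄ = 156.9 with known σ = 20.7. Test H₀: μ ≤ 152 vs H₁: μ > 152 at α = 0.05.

z = 2.258. Critical value: 1.645. Reject H₀.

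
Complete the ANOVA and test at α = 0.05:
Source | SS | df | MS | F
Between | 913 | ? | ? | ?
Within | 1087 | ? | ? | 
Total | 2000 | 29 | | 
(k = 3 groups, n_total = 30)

df_between = 2, df_within = 27. MS_between = 456.5, MS_within = 40.26. F = 11.339, F_crit ≈ 3.354. Reject H₀.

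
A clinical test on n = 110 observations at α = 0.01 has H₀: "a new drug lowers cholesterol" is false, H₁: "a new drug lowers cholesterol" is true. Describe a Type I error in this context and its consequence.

Type I error: rejecting H₀ when it is true — concluding that a new drug lowers cholesterol when in fact it is not. Consequence: approving an ineffective drug — patients take a useless medication and may skip effective alternatives.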